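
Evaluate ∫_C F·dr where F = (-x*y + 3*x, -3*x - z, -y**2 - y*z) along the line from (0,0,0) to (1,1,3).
-35/6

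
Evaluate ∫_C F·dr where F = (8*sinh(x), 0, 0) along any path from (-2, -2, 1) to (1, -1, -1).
-8*cosh(2) + 8*cosh(1)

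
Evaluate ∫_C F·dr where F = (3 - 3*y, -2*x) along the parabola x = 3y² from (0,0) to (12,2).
-28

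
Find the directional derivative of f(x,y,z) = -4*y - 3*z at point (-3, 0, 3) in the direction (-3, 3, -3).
-sqrt(3)/3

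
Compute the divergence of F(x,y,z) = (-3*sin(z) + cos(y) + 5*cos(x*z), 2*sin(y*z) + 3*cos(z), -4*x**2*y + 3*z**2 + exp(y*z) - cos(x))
y*exp(y*z) - 5*z*sin(x*z) + 2*z*cos(y*z) + 6*z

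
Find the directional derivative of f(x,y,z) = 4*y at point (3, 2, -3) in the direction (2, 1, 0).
4*sqrt(5)/5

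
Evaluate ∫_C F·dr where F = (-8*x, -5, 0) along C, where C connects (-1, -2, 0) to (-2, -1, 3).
-17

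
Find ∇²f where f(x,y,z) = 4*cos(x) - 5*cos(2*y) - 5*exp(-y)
-4*cos(x) + 20*cos(2*y) - 5*exp(-y)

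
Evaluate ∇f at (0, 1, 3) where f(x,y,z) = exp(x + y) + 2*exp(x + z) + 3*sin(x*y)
(E + 3 + 2*exp(3), E, 2*exp(3))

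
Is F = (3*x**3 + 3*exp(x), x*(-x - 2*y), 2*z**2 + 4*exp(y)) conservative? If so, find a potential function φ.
No, ∇×F = (4*exp(y), 0, -2*x - 2*y) ≠ 0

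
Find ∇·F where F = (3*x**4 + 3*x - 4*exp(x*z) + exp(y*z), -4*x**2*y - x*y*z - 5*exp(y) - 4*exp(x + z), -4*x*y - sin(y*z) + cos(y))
12*x**3 - 4*x**2 - x*z - y*cos(y*z) - 4*z*exp(x*z) - 5*exp(y) + 3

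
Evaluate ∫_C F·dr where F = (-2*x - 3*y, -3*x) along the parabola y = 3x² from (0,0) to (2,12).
-76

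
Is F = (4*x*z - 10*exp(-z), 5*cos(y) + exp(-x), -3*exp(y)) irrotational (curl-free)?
No, ∇×F = (-3*exp(y), 4*x + 10*exp(-z), -exp(-x))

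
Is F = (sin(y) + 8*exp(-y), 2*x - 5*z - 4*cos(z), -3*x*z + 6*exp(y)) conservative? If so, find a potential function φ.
No, ∇×F = (6*exp(y) - 4*sin(z) + 5, 3*z, -cos(y) + 2 + 8*exp(-y)) ≠ 0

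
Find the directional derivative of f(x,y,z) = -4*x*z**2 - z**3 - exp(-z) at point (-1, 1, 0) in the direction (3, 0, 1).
sqrt(10)/10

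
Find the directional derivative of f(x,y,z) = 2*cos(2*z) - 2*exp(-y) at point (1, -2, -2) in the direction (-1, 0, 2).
8*sqrt(5)*sin(4)/5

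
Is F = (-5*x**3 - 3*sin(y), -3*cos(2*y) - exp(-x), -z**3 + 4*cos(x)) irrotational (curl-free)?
No, ∇×F = (0, 4*sin(x), 3*cos(y) + exp(-x))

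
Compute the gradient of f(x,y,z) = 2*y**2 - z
(0, 4*y, -1)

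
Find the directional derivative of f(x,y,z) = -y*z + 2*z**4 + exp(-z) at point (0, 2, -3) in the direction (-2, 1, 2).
-433/3 - 2*exp(3)/3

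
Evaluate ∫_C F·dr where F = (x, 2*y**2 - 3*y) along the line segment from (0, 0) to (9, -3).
9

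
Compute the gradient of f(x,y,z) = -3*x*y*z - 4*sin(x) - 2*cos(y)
(-3*y*z - 4*cos(x), -3*x*z + 2*sin(y), -3*x*y)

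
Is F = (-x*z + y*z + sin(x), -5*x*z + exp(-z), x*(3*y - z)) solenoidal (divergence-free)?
No, ∇·F = -x - z + cos(x)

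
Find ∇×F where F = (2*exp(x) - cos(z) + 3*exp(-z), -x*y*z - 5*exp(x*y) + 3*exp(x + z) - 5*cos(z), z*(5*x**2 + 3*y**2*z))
(x*y + 6*y*z**2 - 3*exp(x + z) - 5*sin(z), -10*x*z + sin(z) - 3*exp(-z), -y*z - 5*y*exp(x*y) + 3*exp(x + z))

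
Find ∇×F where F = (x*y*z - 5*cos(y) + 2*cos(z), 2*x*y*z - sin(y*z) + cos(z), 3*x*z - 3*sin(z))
(-2*x*y + y*cos(y*z) + sin(z), x*y - 3*z - 2*sin(z), -x*z + 2*y*z - 5*sin(y))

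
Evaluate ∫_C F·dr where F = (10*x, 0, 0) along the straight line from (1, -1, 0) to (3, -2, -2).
40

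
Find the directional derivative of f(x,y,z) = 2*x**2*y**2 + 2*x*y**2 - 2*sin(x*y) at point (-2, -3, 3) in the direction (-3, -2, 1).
sqrt(14)*(105 - 13*cos(6))/7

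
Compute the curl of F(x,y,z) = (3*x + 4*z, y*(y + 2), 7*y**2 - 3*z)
(14*y, 4, 0)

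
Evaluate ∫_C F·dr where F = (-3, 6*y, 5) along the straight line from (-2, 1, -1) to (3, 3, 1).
19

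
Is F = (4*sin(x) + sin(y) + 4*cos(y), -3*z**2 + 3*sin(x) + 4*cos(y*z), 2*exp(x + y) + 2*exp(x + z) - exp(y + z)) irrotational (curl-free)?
No, ∇×F = (4*y*sin(y*z) + 6*z + 2*exp(x + y) - exp(y + z), -2*exp(x + y) - 2*exp(x + z), 4*sin(y) + 3*cos(x) - cos(y))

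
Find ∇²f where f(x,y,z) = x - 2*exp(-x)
-2*exp(-x)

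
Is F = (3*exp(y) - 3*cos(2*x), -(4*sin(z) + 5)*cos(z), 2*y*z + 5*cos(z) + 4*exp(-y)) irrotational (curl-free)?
No, ∇×F = (2*z - 5*sin(z) + 4*cos(2*z) - 4*exp(-y), 0, -3*exp(y))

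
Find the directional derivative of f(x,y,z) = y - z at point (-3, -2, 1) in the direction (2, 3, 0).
3*sqrt(13)/13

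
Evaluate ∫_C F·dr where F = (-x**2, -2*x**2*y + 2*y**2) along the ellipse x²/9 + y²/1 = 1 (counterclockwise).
0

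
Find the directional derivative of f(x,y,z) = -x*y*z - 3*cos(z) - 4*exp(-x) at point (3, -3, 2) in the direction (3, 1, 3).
3*sqrt(19)*(4 + 3*exp(3)*sin(2) + 13*exp(3))*exp(-3)/19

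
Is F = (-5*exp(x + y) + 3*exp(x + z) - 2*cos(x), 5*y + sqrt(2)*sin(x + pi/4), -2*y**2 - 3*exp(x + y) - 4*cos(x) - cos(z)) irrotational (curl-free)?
No, ∇×F = (-4*y - 3*exp(x + y), 3*exp(x + y) + 3*exp(x + z) - 4*sin(x), 5*exp(x + y) + sqrt(2)*cos(x + pi/4))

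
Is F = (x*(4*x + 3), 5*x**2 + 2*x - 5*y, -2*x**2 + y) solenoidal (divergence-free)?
No, ∇·F = 8*x - 2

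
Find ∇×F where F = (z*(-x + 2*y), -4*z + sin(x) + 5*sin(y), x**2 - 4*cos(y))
(4*sin(y) + 4, -3*x + 2*y, -2*z + cos(x))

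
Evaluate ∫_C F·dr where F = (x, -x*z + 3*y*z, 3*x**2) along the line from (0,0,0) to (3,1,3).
63/2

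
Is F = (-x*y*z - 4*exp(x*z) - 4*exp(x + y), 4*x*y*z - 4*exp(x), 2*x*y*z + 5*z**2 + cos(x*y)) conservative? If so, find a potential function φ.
No, ∇×F = (x*(-4*y + 2*z - sin(x*y)), -x*y - 4*x*exp(x*z) - 2*y*z + y*sin(x*y), x*z + 4*y*z - 4*exp(x) + 4*exp(x + y)) ≠ 0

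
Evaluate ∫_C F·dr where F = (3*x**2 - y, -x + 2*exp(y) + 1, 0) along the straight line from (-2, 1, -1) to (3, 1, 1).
30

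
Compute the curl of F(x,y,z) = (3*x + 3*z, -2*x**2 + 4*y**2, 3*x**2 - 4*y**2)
(-8*y, 3 - 6*x, -4*x)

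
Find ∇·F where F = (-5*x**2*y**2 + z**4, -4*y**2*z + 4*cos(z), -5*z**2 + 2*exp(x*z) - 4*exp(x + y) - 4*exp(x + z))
-10*x*y**2 + 2*x*exp(x*z) - 8*y*z - 10*z - 4*exp(x + z)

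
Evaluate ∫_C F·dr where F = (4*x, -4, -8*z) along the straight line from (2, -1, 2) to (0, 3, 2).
-24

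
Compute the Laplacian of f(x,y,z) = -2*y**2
-4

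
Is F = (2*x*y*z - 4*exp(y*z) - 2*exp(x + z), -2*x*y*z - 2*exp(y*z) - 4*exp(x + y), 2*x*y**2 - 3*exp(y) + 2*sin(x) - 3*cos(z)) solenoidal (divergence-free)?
No, ∇·F = -2*x*z + 2*y*z - 2*z*exp(y*z) - 4*exp(x + y) - 2*exp(x + z) + 3*sin(z)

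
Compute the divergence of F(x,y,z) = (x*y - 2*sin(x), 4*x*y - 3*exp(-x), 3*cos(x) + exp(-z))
4*x + y - 2*cos(x) - exp(-z)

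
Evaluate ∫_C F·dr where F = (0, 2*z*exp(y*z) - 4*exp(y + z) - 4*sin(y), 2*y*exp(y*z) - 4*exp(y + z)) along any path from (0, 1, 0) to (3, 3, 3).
-4*exp(6) + 4*cos(3) - 4*cos(1) - 2 + 4*E + 2*exp(9)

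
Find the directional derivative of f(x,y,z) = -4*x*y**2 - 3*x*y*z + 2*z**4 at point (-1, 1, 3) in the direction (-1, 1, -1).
-63*sqrt(3)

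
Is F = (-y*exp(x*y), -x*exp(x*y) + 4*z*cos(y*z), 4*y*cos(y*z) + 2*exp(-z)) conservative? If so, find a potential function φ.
Yes, F is conservative. φ = -exp(x*y) + 4*sin(y*z) - 2*exp(-z)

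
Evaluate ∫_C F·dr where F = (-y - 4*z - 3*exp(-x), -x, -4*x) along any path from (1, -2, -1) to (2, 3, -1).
-4 - 3*exp(-1) + 3*exp(-2)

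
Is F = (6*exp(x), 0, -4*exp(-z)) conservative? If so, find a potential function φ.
Yes, F is conservative. φ = 6*exp(x) + 4*exp(-z)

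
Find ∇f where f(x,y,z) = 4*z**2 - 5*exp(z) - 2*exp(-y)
(0, 2*exp(-y), 8*z - 5*exp(z))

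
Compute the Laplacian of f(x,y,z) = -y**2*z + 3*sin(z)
-2*z - 3*sin(z)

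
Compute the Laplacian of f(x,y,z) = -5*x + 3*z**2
6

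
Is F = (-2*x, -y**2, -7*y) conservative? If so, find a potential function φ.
No, ∇×F = (-7, 0, 0) ≠ 0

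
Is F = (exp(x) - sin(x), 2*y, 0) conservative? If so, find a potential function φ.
Yes, F is conservative. φ = y**2 + exp(x) + cos(x)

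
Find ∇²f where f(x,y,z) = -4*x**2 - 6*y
-8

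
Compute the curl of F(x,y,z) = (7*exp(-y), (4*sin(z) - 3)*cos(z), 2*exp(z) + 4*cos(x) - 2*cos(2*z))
(-3*sin(z) - 4*cos(2*z), 4*sin(x), 7*exp(-y))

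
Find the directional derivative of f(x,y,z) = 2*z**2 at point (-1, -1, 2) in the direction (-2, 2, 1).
8/3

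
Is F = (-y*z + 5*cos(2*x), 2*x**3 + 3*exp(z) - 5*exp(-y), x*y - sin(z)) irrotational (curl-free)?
No, ∇×F = (x - 3*exp(z), -2*y, 6*x**2 + z)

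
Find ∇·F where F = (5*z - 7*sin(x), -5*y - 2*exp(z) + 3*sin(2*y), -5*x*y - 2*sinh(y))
-7*cos(x) + 6*cos(2*y) - 5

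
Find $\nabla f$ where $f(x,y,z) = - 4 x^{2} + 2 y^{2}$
(-8*x, 4*y, 0)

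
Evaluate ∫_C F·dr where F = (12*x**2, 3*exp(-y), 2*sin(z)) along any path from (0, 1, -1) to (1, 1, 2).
-2*cos(2) + 2*cos(1) + 4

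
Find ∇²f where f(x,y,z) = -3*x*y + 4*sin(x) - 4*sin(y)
-4*sin(x) + 4*sin(y)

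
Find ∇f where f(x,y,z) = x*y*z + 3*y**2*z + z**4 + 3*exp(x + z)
(y*z + 3*exp(x + z), z*(x + 6*y), x*y + 3*y**2 + 4*z**3 + 3*exp(x + z))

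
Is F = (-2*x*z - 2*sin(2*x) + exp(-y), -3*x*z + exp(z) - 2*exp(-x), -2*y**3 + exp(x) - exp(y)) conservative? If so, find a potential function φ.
No, ∇×F = (3*x - 6*y**2 - exp(y) - exp(z), -2*x - exp(x), -3*z + exp(-y) + 2*exp(-x)) ≠ 0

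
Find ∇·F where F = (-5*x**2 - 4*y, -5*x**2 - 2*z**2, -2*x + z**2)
-10*x + 2*z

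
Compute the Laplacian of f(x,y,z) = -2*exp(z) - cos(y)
-2*exp(z) + cos(y)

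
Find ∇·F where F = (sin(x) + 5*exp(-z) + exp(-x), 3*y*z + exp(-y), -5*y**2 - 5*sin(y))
3*z + cos(x) - exp(-y) - exp(-x)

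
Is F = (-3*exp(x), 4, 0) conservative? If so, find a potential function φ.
Yes, F is conservative. φ = 4*y - 3*exp(x)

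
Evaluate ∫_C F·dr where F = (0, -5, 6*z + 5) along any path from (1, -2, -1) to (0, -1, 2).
19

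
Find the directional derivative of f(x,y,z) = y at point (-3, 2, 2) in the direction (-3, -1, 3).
-sqrt(19)/19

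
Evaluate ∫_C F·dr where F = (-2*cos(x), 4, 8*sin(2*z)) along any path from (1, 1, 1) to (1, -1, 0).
-12 + 4*cos(2)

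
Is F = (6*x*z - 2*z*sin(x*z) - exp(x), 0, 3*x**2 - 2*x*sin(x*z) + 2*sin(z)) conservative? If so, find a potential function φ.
Yes, F is conservative. φ = 3*x**2*z - exp(x) - 2*cos(z) + 2*cos(x*z)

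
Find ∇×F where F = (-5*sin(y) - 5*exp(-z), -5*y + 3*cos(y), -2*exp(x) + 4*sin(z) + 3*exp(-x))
(0, 2*exp(x) + 5*exp(-z) + 3*exp(-x), 5*cos(y))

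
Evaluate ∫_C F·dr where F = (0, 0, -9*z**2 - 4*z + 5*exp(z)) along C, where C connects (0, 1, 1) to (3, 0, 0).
10 - 5*E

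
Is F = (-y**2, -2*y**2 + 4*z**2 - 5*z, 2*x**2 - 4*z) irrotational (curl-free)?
No, ∇×F = (5 - 8*z, -4*x, 2*y)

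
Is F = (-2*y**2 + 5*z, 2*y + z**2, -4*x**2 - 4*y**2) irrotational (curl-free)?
No, ∇×F = (-8*y - 2*z, 8*x + 5, 4*y)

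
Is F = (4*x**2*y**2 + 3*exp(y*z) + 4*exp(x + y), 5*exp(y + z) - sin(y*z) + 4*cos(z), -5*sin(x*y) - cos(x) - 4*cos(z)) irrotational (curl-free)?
No, ∇×F = (-5*x*cos(x*y) + y*cos(y*z) - 5*exp(y + z) + 4*sin(z), 3*y*exp(y*z) + 5*y*cos(x*y) - sin(x), -8*x**2*y - 3*z*exp(y*z) - 4*exp(x + y))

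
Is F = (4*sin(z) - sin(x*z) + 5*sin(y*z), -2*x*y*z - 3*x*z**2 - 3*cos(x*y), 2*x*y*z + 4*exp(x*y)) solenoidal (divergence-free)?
No, ∇·F = 2*x*y - 2*x*z + 3*x*sin(x*y) - z*cos(x*z)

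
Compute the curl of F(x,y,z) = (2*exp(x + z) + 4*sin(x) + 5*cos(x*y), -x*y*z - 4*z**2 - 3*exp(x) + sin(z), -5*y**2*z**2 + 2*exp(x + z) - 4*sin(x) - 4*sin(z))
(x*y - 10*y*z**2 + 8*z - cos(z), 4*cos(x), 5*x*sin(x*y) - y*z - 3*exp(x))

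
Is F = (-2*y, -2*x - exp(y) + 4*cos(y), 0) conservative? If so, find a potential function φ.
Yes, F is conservative. φ = -2*x*y - exp(y) + 4*sin(y)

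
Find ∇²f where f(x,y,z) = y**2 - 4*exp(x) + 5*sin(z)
-4*exp(x) - 5*sin(z) + 2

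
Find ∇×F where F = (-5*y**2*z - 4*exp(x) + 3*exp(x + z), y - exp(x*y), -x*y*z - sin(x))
(-x*z, -5*y**2 + y*z + 3*exp(x + z) + cos(x), y*(10*z - exp(x*y)))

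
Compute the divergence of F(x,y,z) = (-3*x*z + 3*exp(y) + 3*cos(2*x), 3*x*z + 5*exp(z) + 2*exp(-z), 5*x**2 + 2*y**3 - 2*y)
-3*z - 6*sin(2*x)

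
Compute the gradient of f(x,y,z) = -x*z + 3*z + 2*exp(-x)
(-z - 2*exp(-x), 0, 3 - x)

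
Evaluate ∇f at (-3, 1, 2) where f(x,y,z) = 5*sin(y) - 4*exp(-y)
(0, 4*exp(-1) + 5*cos(1), 0)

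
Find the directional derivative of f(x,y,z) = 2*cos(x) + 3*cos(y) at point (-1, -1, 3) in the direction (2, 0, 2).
sqrt(2)*sin(1)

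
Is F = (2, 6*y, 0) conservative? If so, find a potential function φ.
Yes, F is conservative. φ = 2*x + 3*y**2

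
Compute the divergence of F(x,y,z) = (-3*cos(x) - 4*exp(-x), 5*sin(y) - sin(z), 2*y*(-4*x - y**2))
3*sin(x) + 5*cos(y) + 4*exp(-x)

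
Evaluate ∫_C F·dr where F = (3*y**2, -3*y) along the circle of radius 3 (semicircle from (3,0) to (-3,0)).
-108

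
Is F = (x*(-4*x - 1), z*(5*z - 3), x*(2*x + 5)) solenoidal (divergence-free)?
No, ∇·F = -8*x - 1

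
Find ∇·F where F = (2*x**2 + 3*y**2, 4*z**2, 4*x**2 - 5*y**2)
4*x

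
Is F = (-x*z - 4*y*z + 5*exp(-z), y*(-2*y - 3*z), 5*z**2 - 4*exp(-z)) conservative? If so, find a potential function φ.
No, ∇×F = (3*y, -x - 4*y - 5*exp(-z), 4*z) ≠ 0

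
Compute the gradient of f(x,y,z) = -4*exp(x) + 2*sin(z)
(-4*exp(x), 0, 2*cos(z))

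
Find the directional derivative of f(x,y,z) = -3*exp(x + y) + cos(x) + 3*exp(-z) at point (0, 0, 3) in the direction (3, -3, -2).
3*sqrt(22)*exp(-3)/11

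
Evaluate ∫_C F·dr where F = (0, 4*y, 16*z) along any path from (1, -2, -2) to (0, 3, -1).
-14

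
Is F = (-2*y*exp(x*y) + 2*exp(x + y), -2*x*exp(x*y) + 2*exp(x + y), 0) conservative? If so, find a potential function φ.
Yes, F is conservative. φ = -2*exp(x*y) + 2*exp(x + y)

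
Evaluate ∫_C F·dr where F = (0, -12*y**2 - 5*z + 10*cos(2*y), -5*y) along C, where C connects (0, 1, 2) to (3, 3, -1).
-79 - 5*sin(2) + 5*sin(6)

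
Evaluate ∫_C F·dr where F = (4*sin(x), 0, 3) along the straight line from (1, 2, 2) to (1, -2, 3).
3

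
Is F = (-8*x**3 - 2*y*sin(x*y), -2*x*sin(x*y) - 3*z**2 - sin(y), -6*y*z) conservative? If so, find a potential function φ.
Yes, F is conservative. φ = -2*x**4 - 3*y*z**2 + cos(y) + 2*cos(x*y)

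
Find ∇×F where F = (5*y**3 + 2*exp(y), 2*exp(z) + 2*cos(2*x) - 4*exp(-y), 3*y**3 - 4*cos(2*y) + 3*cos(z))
(9*y**2 - 2*exp(z) + 8*sin(2*y), 0, -15*y**2 - 2*exp(y) - 4*sin(2*x))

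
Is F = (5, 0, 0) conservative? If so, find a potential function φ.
Yes, F is conservative. φ = 5*x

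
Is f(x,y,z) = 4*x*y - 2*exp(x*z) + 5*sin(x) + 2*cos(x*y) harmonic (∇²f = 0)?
No, ∇²f = -2*x**2*exp(x*z) - 2*x**2*cos(x*y) - 2*y**2*cos(x*y) - 2*z**2*exp(x*z) - 5*sin(x)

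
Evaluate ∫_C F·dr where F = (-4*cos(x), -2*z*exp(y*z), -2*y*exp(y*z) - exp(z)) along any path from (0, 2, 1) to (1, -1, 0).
-4*sin(1) - 3 + E + 2*exp(2)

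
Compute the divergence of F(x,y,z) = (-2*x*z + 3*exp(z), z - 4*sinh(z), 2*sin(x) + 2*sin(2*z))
-2*z + 4*cos(2*z)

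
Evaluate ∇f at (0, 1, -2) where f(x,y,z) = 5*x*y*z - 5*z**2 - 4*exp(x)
(-14, 0, 20)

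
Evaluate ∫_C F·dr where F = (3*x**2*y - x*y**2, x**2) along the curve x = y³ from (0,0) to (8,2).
29536/35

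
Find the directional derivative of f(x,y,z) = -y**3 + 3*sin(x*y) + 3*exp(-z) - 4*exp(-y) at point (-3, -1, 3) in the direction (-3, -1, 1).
sqrt(11)*((18*cos(3) - 4*E + 3)*exp(3) - 3)*exp(-3)/11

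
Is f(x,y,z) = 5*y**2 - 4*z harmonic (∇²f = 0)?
No, ∇²f = 10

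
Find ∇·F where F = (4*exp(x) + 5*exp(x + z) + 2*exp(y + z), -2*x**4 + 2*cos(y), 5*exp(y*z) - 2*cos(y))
5*y*exp(y*z) + 4*exp(x) + 5*exp(x + z) - 2*sin(y)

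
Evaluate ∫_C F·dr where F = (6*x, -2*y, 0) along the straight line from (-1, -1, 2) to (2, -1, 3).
9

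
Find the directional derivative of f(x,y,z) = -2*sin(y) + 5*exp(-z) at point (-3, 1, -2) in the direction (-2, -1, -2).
2*cos(1)/3 + 10*exp(2)/3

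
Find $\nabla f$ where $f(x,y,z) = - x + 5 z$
(-1, 0, 5)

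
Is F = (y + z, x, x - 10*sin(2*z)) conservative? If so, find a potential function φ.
Yes, F is conservative. φ = x*y + x*z + 5*cos(2*z)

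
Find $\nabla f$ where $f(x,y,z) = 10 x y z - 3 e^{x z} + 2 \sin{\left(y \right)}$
(z*(10*y - 3*exp(x*z)), 10*x*z + 2*cos(y), x*(10*y - 3*exp(x*z)))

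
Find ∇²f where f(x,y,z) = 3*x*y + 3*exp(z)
3*exp(z)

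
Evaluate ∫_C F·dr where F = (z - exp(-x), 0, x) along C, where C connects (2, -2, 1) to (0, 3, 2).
-1 - exp(-2)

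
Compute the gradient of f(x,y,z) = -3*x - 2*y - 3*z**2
(-3, -2, -6*z)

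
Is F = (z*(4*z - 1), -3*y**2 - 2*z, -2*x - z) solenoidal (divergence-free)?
No, ∇·F = -6*y - 1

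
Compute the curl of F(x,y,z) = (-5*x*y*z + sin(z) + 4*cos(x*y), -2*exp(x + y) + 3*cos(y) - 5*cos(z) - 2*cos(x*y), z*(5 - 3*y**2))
(-6*y*z - 5*sin(z), -5*x*y + cos(z), 5*x*z + 4*x*sin(x*y) + 2*y*sin(x*y) - 2*exp(x + y))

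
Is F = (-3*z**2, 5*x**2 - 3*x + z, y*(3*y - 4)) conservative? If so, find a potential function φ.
No, ∇×F = (6*y - 5, -6*z, 10*x - 3) ≠ 0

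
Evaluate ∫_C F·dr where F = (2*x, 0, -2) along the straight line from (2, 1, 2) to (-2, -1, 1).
2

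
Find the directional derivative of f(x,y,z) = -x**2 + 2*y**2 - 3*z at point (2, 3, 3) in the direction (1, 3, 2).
13*sqrt(14)/7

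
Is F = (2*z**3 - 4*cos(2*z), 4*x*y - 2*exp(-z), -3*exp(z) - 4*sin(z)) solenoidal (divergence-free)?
No, ∇·F = 4*x - 3*exp(z) - 4*cos(z)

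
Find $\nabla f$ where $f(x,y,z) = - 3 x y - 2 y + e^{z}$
(-3*y, -3*x - 2, exp(z))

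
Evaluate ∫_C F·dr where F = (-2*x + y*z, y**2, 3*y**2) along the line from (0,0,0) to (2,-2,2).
-4/3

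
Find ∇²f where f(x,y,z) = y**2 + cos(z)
2 - cos(z)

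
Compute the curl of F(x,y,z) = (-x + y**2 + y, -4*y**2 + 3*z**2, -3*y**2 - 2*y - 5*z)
(-6*y - 6*z - 2, 0, -2*y - 1)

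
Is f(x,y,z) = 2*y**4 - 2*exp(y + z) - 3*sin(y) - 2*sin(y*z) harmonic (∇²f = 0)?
No, ∇²f = 2*y**2*sin(y*z) + 24*y**2 + 2*z**2*sin(y*z) - 4*exp(y + z) + 3*sin(y)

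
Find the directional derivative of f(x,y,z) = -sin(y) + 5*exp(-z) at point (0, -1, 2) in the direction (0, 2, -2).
sqrt(2)*(-exp(2)*cos(1) + 5)*exp(-2)/2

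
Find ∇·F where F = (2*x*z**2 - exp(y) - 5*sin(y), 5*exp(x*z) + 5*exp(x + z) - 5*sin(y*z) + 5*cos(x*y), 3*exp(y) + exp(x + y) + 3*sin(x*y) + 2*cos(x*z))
-5*x*sin(x*y) - 2*x*sin(x*z) + 2*z**2 - 5*z*cos(y*z)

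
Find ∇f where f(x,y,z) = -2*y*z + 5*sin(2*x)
(10*cos(2*x), -2*z, -2*y)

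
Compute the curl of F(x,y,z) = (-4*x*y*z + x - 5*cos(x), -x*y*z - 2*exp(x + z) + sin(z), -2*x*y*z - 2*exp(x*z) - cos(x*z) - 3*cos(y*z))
(x*y - 2*x*z + 3*z*sin(y*z) + 2*exp(x + z) - cos(z), -4*x*y + 2*y*z + 2*z*exp(x*z) - z*sin(x*z), 4*x*z - y*z - 2*exp(x + z))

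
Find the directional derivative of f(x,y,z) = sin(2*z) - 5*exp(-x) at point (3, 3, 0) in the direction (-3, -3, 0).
-5*sqrt(2)*exp(-3)/2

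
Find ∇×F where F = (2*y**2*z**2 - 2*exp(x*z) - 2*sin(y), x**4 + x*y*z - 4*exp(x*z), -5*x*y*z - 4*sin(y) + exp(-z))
(-x*y - 5*x*z + 4*x*exp(x*z) - 4*cos(y), -2*x*exp(x*z) + 4*y**2*z + 5*y*z, 4*x**3 - 4*y*z**2 + y*z - 4*z*exp(x*z) + 2*cos(y))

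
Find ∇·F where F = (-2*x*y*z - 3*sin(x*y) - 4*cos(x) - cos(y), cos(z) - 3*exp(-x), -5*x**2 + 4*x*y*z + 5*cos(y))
4*x*y - 2*y*z - 3*y*cos(x*y) + 4*sin(x)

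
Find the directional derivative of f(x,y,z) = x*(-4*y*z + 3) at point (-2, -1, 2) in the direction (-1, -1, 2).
-43*sqrt(6)/6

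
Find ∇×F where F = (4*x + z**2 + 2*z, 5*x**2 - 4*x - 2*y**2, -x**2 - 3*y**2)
(-6*y, 2*x + 2*z + 2, 10*x - 4)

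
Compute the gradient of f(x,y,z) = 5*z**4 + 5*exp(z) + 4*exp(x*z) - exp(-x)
(4*z*exp(x*z) + exp(-x), 0, 4*x*exp(x*z) + 20*z**3 + 5*exp(z))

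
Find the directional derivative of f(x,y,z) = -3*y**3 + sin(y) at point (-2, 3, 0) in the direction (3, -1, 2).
sqrt(14)*(81 - cos(3))/14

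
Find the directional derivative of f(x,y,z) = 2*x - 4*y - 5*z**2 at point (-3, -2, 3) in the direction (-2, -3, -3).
49*sqrt(22)/11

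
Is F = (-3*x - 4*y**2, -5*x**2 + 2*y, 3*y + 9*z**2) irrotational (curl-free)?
No, ∇×F = (3, 0, -10*x + 8*y)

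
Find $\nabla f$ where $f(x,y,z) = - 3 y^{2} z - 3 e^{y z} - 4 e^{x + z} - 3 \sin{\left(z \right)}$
(-4*exp(x + z), 3*z*(-2*y - exp(y*z)), -3*y**2 - 3*y*exp(y*z) - 4*exp(x + z) - 3*cos(z))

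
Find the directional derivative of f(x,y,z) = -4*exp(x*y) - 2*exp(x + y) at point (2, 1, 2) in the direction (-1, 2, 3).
sqrt(14)*(-6 - E)*exp(2)/7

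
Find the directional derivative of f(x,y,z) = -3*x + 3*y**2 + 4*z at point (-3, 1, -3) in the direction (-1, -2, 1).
-5*sqrt(6)/6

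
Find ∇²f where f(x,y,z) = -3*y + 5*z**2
10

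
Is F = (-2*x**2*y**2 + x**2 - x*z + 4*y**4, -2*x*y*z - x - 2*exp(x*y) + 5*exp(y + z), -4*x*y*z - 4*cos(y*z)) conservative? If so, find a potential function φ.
No, ∇×F = (2*x*y - 4*x*z + 4*z*sin(y*z) - 5*exp(y + z), -x + 4*y*z, 4*x**2*y - 16*y**3 - 2*y*z - 2*y*exp(x*y) - 1) ≠ 0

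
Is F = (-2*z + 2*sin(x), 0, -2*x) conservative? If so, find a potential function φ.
Yes, F is conservative. φ = -2*x*z - 2*cos(x)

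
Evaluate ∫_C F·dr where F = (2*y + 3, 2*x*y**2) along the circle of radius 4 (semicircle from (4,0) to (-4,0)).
-24 + 48*pi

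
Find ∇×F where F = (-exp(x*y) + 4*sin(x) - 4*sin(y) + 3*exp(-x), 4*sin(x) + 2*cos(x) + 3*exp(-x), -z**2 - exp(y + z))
(-exp(y + z), 0, x*exp(x*y) - 2*sin(x) + 4*cos(x) + 4*cos(y) - 3*exp(-x))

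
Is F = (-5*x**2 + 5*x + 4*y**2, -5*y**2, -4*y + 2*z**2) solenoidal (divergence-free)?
No, ∇·F = -10*x - 10*y + 4*z + 5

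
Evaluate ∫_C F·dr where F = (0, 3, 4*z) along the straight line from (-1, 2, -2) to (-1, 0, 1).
-12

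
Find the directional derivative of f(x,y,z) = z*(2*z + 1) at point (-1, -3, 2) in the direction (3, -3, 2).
9*sqrt(22)/11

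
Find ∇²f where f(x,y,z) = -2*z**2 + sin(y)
-sin(y) - 4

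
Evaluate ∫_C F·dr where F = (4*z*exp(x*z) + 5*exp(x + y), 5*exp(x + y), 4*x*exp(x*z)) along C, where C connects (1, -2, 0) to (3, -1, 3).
-4 - 5*exp(-1) + 5*exp(2) + 4*exp(9)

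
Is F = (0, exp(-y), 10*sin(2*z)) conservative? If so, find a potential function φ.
Yes, F is conservative. φ = -5*cos(2*z) - exp(-y)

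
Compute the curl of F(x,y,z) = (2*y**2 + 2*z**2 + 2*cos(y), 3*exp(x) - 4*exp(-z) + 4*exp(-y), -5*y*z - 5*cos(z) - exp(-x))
(-5*z - 4*exp(-z), 4*z - exp(-x), -4*y + 3*exp(x) + 2*sin(y))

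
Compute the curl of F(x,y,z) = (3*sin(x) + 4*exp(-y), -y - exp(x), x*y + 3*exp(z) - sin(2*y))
(x - 2*cos(2*y), -y, -exp(x) + 4*exp(-y))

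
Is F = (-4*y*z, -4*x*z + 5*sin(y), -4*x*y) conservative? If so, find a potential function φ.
Yes, F is conservative. φ = -4*x*y*z - 5*cos(y)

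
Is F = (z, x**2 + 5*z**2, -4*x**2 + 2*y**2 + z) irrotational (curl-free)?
No, ∇×F = (4*y - 10*z, 8*x + 1, 2*x)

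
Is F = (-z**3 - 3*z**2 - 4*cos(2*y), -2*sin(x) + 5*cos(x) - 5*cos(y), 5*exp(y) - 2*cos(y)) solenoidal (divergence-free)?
No, ∇·F = 5*sin(y)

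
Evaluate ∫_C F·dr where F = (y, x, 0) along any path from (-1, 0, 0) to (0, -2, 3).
0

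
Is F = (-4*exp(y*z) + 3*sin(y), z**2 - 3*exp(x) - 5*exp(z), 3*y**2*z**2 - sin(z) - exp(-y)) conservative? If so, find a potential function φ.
No, ∇×F = (6*y*z**2 - 2*z + 5*exp(z) + exp(-y), -4*y*exp(y*z), 4*z*exp(y*z) - 3*exp(x) - 3*cos(y)) ≠ 0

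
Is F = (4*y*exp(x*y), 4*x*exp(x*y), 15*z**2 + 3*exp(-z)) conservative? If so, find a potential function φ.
Yes, F is conservative. φ = 5*z**3 + 4*exp(x*y) - 3*exp(-z)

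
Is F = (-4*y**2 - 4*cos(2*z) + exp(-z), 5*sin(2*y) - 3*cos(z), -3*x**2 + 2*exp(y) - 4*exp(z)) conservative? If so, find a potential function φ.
No, ∇×F = (2*exp(y) - 3*sin(z), 6*x + 8*sin(2*z) - exp(-z), 8*y) ≠ 0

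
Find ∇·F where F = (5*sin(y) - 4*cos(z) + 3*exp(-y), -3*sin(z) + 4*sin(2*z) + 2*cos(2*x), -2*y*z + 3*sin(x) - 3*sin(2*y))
-2*y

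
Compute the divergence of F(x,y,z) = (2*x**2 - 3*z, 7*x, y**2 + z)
4*x + 1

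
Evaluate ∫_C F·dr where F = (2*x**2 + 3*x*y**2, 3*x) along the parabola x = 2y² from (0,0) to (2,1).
34/3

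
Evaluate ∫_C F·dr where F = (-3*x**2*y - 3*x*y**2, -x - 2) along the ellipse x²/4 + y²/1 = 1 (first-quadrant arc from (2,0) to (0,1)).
1 + pi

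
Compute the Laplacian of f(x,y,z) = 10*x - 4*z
0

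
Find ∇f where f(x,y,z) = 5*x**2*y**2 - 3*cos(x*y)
(y*(10*x*y + 3*sin(x*y)), x*(10*x*y + 3*sin(x*y)), 0)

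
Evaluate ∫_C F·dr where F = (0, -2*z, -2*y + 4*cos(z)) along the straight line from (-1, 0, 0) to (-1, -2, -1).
-4 - 4*sin(1)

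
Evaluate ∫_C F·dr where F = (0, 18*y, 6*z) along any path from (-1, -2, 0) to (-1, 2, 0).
0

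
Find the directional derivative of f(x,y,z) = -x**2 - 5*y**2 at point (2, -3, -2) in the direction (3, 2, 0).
48*sqrt(13)/13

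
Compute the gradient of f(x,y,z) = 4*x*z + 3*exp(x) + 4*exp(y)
(4*z + 3*exp(x), 4*exp(y), 4*x)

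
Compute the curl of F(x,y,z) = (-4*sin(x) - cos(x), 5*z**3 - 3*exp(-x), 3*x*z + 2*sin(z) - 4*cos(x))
(-15*z**2, -3*z - 4*sin(x), 3*exp(-x))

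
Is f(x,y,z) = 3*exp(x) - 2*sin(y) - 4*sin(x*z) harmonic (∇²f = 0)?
No, ∇²f = 4*x**2*sin(x*z) + 4*z**2*sin(x*z) + 3*exp(x) + 2*sin(y)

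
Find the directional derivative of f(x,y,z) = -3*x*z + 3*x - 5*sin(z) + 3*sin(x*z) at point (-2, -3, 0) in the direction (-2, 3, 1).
-11*sqrt(14)/14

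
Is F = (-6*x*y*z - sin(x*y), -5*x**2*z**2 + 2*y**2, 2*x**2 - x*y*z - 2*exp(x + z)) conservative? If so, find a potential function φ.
No, ∇×F = (x*z*(10*x - 1), -6*x*y - 4*x + y*z + 2*exp(x + z), x*(-10*z**2 + 6*z + cos(x*y))) ≠ 0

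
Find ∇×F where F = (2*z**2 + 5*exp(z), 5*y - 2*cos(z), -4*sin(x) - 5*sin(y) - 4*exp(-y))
(-2*sin(z) - 5*cos(y) + 4*exp(-y), 4*z + 5*exp(z) + 4*cos(x), 0)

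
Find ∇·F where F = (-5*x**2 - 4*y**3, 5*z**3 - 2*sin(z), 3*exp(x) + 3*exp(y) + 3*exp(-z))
-10*x - 3*exp(-z)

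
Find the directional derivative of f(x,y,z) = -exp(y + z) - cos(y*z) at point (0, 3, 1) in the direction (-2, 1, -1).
-sqrt(6)*sin(3)/3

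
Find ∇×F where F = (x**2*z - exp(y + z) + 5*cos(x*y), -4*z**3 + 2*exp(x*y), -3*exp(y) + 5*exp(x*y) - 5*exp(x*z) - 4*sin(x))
(5*x*exp(x*y) + 12*z**2 - 3*exp(y), x**2 - 5*y*exp(x*y) + 5*z*exp(x*z) - exp(y + z) + 4*cos(x), 5*x*sin(x*y) + 2*y*exp(x*y) + exp(y + z))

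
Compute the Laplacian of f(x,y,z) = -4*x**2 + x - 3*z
-8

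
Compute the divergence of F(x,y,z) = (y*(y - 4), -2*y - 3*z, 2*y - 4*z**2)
-8*z - 2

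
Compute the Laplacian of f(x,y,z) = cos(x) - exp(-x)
-cos(x) - exp(-x)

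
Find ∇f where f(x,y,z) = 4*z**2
(0, 0, 8*z)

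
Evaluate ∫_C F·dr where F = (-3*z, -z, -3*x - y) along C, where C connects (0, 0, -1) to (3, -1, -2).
16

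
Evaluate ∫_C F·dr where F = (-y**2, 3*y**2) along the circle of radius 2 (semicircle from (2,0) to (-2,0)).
32/3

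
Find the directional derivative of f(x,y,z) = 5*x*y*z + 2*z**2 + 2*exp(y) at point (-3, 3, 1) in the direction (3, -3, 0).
sqrt(2)*(15 - exp(3))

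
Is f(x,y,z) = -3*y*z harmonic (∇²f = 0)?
Yes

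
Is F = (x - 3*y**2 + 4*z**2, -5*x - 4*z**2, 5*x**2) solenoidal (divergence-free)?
No, ∇·F = 1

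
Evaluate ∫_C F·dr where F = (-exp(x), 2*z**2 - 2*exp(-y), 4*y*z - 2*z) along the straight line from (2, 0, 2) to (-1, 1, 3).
exp(-1) + exp(2) + 11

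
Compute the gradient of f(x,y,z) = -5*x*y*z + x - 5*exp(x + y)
(-5*y*z - 5*exp(x + y) + 1, -5*x*z - 5*exp(x + y), -5*x*y)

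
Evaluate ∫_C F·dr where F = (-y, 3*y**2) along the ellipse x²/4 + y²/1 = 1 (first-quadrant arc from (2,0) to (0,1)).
1 + pi/2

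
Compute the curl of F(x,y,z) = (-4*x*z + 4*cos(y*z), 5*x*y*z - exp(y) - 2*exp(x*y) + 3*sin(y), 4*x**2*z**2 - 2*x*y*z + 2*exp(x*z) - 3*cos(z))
(x*(-5*y - 2*z), -8*x*z**2 - 4*x + 2*y*z - 4*y*sin(y*z) - 2*z*exp(x*z), 5*y*z - 2*y*exp(x*y) + 4*z*sin(y*z))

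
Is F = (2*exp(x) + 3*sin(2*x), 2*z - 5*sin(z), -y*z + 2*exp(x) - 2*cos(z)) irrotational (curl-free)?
No, ∇×F = (-z + 5*cos(z) - 2, -2*exp(x), 0)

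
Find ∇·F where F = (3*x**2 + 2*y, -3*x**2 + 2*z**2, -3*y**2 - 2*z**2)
6*x - 4*z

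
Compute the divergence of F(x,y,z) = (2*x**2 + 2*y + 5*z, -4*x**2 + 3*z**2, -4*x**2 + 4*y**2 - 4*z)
4*x - 4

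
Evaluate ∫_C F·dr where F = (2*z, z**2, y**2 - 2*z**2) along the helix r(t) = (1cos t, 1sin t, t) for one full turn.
pi*(27 - 16*pi**2)/3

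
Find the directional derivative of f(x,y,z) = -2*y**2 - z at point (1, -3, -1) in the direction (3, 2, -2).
26*sqrt(17)/17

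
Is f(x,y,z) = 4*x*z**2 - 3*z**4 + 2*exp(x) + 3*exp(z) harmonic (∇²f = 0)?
No, ∇²f = 8*x - 36*z**2 + 2*exp(x) + 3*exp(z)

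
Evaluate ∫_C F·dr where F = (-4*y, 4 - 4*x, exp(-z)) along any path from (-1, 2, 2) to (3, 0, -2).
-16 - 2*sinh(2)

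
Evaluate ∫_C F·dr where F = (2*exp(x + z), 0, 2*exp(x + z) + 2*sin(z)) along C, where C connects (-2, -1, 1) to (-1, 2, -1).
2*(1 - E)*exp(-2)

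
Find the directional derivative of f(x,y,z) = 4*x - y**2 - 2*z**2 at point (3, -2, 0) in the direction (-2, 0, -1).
-8*sqrt(5)/5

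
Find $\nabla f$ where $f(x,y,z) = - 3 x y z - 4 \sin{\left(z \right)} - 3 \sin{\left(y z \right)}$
(-3*y*z, -3*z*(x + cos(y*z)), -3*x*y - 3*y*cos(y*z) - 4*cos(z))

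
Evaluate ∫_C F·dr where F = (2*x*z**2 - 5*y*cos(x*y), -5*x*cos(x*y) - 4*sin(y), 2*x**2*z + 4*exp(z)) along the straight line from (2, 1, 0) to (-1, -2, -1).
-3 - 4*cos(1) + 4*cos(2) + 4*exp(-1)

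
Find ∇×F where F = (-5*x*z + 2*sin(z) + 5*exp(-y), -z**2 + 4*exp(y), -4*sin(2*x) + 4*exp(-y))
(2*z - 4*exp(-y), -5*x + 8*cos(2*x) + 2*cos(z), 5*exp(-y))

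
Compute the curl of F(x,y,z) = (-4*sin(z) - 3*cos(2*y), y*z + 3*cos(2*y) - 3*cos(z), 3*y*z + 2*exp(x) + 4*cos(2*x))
(-y + 3*z - 3*sin(z), -2*exp(x) + 8*sin(2*x) - 4*cos(z), -6*sin(2*y))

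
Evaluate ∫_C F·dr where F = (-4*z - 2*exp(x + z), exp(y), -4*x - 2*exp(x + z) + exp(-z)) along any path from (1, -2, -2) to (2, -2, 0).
-9 - exp(2) + 2*exp(-1)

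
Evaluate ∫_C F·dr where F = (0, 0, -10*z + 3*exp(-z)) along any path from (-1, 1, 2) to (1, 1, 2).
0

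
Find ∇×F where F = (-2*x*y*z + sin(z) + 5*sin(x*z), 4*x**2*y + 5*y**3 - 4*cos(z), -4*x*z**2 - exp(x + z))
(-4*sin(z), -2*x*y + 5*x*cos(x*z) + 4*z**2 + exp(x + z) + cos(z), 2*x*(4*y + z))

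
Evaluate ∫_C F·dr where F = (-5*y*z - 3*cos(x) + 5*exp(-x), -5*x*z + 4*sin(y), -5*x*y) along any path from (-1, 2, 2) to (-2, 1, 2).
-5*exp(2) - 3*sin(1) - 4*cos(1) + 4*cos(2) + 3*sin(2) + 5*E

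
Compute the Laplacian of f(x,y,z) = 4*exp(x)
4*exp(x)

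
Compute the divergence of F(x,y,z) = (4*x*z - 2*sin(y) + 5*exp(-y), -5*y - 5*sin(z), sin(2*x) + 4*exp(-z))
4*z - 5 - 4*exp(-z)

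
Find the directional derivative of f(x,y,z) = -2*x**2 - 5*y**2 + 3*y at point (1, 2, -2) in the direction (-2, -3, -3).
59*sqrt(22)/22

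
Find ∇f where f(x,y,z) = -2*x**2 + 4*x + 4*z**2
(4 - 4*x, 0, 8*z)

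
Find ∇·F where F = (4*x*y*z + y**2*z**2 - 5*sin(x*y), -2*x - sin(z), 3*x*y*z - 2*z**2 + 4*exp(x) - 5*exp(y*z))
3*x*y + 4*y*z - 5*y*exp(y*z) - 5*y*cos(x*y) - 4*z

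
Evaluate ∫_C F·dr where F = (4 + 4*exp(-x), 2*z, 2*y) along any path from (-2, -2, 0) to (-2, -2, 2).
-8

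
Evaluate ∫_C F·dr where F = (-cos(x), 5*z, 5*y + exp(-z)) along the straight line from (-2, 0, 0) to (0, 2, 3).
-sin(2) - exp(-3) + 31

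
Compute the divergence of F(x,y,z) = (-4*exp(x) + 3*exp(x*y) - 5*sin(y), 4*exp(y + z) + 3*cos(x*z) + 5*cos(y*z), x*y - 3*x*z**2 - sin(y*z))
-6*x*z + 3*y*exp(x*y) - y*cos(y*z) - 5*z*sin(y*z) - 4*exp(x) + 4*exp(y + z)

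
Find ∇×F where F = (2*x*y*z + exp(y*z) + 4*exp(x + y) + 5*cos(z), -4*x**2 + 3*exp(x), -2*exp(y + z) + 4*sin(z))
(-2*exp(y + z), 2*x*y + y*exp(y*z) - 5*sin(z), -2*x*z - 8*x - z*exp(y*z) + 3*exp(x) - 4*exp(x + y))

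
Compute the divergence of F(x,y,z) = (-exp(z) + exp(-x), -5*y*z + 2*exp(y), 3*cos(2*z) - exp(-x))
-5*z + 2*exp(y) - 6*sin(2*z) - exp(-x)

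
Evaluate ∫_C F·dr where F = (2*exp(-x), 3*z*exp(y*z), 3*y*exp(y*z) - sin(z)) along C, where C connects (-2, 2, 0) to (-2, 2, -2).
-4 + cos(2) + 3*exp(-4)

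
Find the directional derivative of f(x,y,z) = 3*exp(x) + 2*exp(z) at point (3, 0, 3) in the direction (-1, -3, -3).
-9*sqrt(19)*exp(3)/19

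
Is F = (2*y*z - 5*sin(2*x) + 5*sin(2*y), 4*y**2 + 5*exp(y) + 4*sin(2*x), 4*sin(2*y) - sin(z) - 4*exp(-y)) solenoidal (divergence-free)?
No, ∇·F = 8*y + 5*exp(y) - 10*cos(2*x) - cos(z)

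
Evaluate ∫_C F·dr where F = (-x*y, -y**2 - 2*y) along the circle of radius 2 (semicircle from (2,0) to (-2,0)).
0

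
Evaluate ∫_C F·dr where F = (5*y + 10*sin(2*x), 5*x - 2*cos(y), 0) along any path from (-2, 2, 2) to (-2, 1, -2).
-2*sin(1) + 2*sin(2) + 10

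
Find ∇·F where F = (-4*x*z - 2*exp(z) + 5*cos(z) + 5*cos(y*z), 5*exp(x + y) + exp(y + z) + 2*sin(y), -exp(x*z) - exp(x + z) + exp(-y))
-x*exp(x*z) - 4*z + 5*exp(x + y) - exp(x + z) + exp(y + z) + 2*cos(y)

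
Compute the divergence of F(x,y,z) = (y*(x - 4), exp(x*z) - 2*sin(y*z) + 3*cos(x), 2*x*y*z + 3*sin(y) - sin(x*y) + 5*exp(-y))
2*x*y + y - 2*z*cos(y*z)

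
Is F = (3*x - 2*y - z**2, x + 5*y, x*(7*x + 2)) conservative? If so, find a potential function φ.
No, ∇×F = (0, -14*x - 2*z - 2, 3) ≠ 0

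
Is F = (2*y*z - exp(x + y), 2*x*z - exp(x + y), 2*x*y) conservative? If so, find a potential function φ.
Yes, F is conservative. φ = 2*x*y*z - exp(x + y)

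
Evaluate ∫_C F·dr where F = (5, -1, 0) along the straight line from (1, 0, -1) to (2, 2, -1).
3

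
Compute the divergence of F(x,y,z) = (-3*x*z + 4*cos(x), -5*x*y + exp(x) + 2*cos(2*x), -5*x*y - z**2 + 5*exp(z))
-5*x - 5*z + 5*exp(z) - 4*sin(x)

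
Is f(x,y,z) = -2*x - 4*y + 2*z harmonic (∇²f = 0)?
Yes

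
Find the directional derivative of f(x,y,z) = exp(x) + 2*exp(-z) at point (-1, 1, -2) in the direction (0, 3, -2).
4*sqrt(13)*exp(2)/13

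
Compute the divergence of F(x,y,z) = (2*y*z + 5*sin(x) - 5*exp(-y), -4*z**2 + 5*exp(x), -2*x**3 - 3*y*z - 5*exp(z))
-3*y - 5*exp(z) + 5*cos(x)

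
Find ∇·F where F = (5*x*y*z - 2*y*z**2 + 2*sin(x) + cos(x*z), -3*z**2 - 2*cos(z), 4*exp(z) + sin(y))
5*y*z - z*sin(x*z) + 4*exp(z) + 2*cos(x)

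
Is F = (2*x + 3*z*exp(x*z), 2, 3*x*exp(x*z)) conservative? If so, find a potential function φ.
Yes, F is conservative. φ = x**2 + 2*y + 3*exp(x*z)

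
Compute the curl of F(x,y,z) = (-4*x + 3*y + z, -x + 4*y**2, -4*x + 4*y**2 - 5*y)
(8*y - 5, 5, -4)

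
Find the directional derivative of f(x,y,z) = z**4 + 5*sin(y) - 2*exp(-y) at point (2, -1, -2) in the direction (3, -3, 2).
-sqrt(22)*(15*cos(1) + 6*E + 64)/22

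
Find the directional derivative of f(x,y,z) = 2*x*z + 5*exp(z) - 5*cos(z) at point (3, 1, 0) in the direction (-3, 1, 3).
33*sqrt(19)/19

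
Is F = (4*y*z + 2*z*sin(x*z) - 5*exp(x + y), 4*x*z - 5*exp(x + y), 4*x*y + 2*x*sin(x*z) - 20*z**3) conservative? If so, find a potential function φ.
Yes, F is conservative. φ = 4*x*y*z - 5*z**4 - 5*exp(x + y) - 2*cos(x*z)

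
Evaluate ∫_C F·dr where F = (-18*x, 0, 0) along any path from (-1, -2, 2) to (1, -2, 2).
0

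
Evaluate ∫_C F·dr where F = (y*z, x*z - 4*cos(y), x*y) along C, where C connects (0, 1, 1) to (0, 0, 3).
4*sin(1)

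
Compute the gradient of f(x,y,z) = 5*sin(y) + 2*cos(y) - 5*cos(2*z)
(0, -2*sin(y) + 5*cos(y), 10*sin(2*z))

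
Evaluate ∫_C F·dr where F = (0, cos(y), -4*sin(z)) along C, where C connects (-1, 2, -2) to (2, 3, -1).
-sin(2) + sin(3) - 4*cos(2) + 4*cos(1)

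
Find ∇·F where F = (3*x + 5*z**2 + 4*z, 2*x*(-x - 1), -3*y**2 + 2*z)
5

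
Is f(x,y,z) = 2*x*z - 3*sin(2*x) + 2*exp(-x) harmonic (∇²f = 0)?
No, ∇²f = 12*sin(2*x) + 2*exp(-x)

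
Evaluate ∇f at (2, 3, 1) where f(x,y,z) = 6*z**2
(0, 0, 12)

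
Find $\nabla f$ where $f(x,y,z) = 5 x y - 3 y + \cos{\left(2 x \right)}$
(5*y - 2*sin(2*x), 5*x - 3, 0)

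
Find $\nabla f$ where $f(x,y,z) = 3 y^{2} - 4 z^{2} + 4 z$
(0, 6*y, 4 - 8*z)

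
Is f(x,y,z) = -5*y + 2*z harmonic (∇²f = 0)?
Yes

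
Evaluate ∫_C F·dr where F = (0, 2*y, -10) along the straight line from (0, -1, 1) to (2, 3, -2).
38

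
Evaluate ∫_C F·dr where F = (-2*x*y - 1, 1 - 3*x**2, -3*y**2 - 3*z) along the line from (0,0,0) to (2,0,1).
-7/2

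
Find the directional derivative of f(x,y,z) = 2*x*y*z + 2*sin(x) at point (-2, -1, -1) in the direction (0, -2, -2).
-4*sqrt(2)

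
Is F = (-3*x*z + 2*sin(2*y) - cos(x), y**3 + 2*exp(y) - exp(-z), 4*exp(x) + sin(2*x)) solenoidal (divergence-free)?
No, ∇·F = 3*y**2 - 3*z + 2*exp(y) + sin(x)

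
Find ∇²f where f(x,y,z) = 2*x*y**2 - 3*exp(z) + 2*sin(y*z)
4*x - 2*y**2*sin(y*z) - 2*z**2*sin(y*z) - 3*exp(z)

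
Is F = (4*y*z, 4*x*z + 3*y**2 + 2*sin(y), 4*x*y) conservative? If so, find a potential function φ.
Yes, F is conservative. φ = 4*x*y*z + y**3 - 2*cos(y)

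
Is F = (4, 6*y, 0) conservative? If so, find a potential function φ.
Yes, F is conservative. φ = 4*x + 3*y**2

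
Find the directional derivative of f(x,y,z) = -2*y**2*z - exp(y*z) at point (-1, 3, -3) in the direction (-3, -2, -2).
-36*sqrt(17)/17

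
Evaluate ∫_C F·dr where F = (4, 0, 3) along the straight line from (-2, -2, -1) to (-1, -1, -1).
4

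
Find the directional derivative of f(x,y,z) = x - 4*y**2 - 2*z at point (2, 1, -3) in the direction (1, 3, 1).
-25*sqrt(11)/11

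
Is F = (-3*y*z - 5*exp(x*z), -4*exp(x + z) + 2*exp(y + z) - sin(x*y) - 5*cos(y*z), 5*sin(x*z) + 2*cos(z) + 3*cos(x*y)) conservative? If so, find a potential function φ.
No, ∇×F = (-3*x*sin(x*y) - 5*y*sin(y*z) + 4*exp(x + z) - 2*exp(y + z), -5*x*exp(x*z) + 3*y*sin(x*y) - 3*y - 5*z*cos(x*z), -y*cos(x*y) + 3*z - 4*exp(x + z)) ≠ 0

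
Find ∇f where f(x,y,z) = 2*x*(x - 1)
(4*x - 2, 0, 0)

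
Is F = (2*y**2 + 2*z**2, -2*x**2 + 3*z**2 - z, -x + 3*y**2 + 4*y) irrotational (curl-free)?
No, ∇×F = (6*y - 6*z + 5, 4*z + 1, -4*x - 4*y)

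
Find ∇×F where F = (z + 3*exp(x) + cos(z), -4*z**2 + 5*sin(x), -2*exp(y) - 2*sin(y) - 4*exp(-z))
(8*z - 2*exp(y) - 2*cos(y), 1 - sin(z), 5*cos(x))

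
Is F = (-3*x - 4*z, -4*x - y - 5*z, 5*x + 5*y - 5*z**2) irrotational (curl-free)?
No, ∇×F = (10, -9, -4)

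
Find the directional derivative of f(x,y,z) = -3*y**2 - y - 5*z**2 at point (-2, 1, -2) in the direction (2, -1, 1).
9*sqrt(6)/2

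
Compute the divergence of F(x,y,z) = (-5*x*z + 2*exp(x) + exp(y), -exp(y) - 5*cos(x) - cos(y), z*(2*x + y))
2*x + y - 5*z + 2*exp(x) - exp(y) + sin(y)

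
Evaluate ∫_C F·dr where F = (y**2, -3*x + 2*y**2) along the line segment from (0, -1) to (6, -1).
6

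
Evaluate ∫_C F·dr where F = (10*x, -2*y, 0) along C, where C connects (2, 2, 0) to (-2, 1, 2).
3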